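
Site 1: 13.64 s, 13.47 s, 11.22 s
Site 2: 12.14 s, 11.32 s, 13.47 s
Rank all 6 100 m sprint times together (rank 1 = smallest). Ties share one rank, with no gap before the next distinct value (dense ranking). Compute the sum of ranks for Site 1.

Sorted (ascending): 11.22, 11.32, 12.14, 13.47, 13.47, 13.64
The 2 values of 13.47 share dense rank 4.
Remaining distinct values take the next consecutive integers.
Site 1 values → pooled ranks: 13.64→5, 13.47→4, 11.22→1
Rank sum = 5 + 4 + 1 = 10

10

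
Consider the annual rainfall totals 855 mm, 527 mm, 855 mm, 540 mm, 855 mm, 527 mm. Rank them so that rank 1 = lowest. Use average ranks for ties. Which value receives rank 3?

540

Sorted (ascending): 527, 527, 540, 855, 855, 855
The 2 values of 527 occupy positions 1–2 → average rank (1+2)/2 = 1.5.
The 3 values of 855 occupy positions 4–6 → average rank 5.
Rank 3 → value 540.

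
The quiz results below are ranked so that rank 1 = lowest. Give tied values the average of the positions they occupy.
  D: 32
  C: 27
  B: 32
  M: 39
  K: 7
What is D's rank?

Sorted (ascending): 7, 27, 32, 32, 39
The 2 values of 32 occupy positions 3–4 → average rank (3+4)/2 = 3.5.
D has value 32 → rank 3.5.

3.5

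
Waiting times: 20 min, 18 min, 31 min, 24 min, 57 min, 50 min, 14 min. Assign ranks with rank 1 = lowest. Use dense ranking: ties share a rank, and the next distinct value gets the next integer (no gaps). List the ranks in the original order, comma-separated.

3, 2, 5, 4, 7, 6, 1

Sorted (ascending): 14, 18, 20, 24, 31, 50, 57
No ties — each value takes its position as its rank.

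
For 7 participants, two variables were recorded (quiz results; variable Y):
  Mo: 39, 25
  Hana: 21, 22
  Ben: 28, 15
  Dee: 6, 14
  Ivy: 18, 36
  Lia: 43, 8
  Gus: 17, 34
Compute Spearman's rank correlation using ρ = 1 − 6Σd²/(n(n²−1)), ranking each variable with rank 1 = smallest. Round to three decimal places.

-0.321

Ranks of variable 1: 6, 4, 5, 1, 3, 7, 2
Ranks of variable 2: 5, 4, 3, 2, 7, 1, 6
d = r₁ − r₂: 1, 0, 2, -1, -4, 6, -4
d²: 1, 0, 4, 1, 16, 36, 16; Σd² = 74
ρ = 1 − 6·74/(7·48) = 1 − 444/336 = -0.321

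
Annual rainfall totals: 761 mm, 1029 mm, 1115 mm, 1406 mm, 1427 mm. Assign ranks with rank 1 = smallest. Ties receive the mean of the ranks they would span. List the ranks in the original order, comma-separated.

Sorted (ascending): 761, 1029, 1115, 1406, 1427
No ties — each value takes its position as its rank.

1, 2, 3, 4, 5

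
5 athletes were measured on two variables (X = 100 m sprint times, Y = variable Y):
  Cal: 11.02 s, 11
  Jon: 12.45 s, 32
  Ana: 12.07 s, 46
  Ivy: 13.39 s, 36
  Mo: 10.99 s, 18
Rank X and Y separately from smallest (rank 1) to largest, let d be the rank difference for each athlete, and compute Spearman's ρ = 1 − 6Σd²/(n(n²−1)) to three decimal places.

Ranks of variable 1: 2, 4, 3, 5, 1
Ranks of variable 2: 1, 3, 5, 4, 2
d = r₁ − r₂: 1, 1, -2, 1, -1
d²: 1, 1, 4, 1, 1; Σd² = 8
ρ = 1 − 6·8/(5·24) = 1 − 48/120 = 0.600

0.600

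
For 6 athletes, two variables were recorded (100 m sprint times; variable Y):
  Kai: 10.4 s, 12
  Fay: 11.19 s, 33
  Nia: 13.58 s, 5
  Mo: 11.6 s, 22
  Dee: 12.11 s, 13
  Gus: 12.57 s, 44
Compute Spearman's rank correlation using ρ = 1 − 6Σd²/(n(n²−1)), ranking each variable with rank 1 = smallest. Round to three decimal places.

Ranks of variable 1: 1, 2, 6, 3, 4, 5
Ranks of variable 2: 2, 5, 1, 4, 3, 6
d = r₁ − r₂: -1, -3, 5, -1, 1, -1
d²: 1, 9, 25, 1, 1, 1; Σd² = 38
ρ = 1 − 6·38/(6·35) = 1 − 228/210 = -0.086

-0.086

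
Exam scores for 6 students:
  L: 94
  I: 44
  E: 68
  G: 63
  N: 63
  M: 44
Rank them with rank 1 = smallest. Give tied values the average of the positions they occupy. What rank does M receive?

Sorted (ascending): 44, 44, 63, 63, 68, 94
The 2 values of 44 occupy positions 1–2 → average rank (1+2)/2 = 1.5.
The 2 values of 63 occupy positions 3–4 → average rank (3+4)/2 = 3.5.
M has value 44 → rank 1.5.

1.5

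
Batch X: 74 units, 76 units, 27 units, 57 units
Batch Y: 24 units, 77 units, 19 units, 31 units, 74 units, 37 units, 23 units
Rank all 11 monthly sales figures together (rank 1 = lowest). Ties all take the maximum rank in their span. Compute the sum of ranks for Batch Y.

Sorted (ascending): 19, 23, 24, 27, 31, 37, 57, 74, 74, 76, 77
The 2 values of 74 occupy positions 8–9 → each gets rank 9.
Batch Y values → pooled ranks: 24→3, 77→11, 19→1, 31→5, 74→9, 37→6, 23→2
Rank sum = 3 + 11 + 1 + 5 + 9 + 6 + 2 = 37

37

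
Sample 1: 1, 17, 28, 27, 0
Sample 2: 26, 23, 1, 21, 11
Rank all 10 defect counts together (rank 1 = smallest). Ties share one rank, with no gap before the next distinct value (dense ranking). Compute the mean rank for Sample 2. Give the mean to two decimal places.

4.60

Sorted (ascending): 0, 1, 1, 11, 17, 21, 23, 26, 27, 28
The 2 values of 1 share dense rank 2.
Remaining distinct values take the next consecutive integers.
Sample 2 values → pooled ranks: 26→7, 23→6, 1→2, 21→5, 11→3
Mean rank = (7 + 6 + 2 + 5 + 3) / 5 = 4.60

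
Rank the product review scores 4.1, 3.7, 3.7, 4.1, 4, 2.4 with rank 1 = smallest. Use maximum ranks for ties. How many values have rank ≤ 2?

Sorted (ascending): 2.4, 3.7, 3.7, 4, 4.1, 4.1
The 2 values of 3.7 occupy positions 2–3 → each gets rank 3.
The 2 values of 4.1 occupy positions 5–6 → each gets rank 6.
Ranks ≤ 2: {1} → 1 value.

1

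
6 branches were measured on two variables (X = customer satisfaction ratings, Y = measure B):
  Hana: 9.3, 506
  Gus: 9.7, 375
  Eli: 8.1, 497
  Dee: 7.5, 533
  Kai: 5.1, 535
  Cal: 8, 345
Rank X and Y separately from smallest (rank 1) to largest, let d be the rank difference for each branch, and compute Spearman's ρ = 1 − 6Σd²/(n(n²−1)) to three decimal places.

Ranks of variable 1: 5, 6, 4, 2, 1, 3
Ranks of variable 2: 4, 2, 3, 5, 6, 1
d = r₁ − r₂: 1, 4, 1, -3, -5, 2
d²: 1, 16, 1, 9, 25, 4; Σd² = 56
ρ = 1 − 6·56/(6·35) = 1 − 336/210 = -0.600

-0.600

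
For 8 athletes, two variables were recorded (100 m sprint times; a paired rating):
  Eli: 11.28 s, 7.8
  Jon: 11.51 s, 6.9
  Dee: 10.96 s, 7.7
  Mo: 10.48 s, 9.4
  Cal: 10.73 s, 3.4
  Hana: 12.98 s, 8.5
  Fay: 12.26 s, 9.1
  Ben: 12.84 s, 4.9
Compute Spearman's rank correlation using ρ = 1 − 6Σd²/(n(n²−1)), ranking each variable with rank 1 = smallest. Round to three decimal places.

-0.024

Ranks of variable 1: 4, 5, 3, 1, 2, 8, 6, 7
Ranks of variable 2: 5, 3, 4, 8, 1, 6, 7, 2
d = r₁ − r₂: -1, 2, -1, -7, 1, 2, -1, 5
d²: 1, 4, 1, 49, 1, 4, 1, 25; Σd² = 86
ρ = 1 − 6·86/(8·63) = 1 − 516/504 = -0.024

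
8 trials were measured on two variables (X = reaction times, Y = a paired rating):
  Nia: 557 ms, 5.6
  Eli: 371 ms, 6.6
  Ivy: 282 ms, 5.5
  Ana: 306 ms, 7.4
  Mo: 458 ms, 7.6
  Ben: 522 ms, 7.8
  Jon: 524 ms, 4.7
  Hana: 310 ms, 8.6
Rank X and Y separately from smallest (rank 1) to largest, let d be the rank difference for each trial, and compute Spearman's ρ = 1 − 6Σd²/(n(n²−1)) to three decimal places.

-0.167

Ranks of variable 1: 8, 4, 1, 2, 5, 6, 7, 3
Ranks of variable 2: 3, 4, 2, 5, 6, 7, 1, 8
d = r₁ − r₂: 5, 0, -1, -3, -1, -1, 6, -5
d²: 25, 0, 1, 9, 1, 1, 36, 25; Σd² = 98
ρ = 1 − 6·98/(8·63) = 1 − 588/504 = -0.167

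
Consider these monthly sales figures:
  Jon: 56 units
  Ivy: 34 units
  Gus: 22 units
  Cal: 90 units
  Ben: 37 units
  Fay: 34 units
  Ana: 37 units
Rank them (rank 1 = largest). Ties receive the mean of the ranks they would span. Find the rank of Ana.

Sorted (descending): 90, 56, 37, 37, 34, 34, 22
The 2 values of 37 occupy positions 3–4 → average rank (3+4)/2 = 3.5.
The 2 values of 34 occupy positions 5–6 → average rank (5+6)/2 = 5.5.
Ana has value 37 units → rank 3.5.

3.5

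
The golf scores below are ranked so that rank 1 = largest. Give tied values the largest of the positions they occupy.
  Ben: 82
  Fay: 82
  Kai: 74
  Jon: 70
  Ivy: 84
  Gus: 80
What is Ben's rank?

Sorted (descending): 84, 82, 82, 80, 74, 70
The 2 values of 82 occupy positions 2–3 → each gets rank 3.
Ben has value 82 → rank 3.

3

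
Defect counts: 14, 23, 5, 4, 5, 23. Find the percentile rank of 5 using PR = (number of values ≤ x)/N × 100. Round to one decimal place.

N = 6.
Strictly below 5: 1. Equal to 5: 2.
PR = 3/6 × 100 = 50.0

50.0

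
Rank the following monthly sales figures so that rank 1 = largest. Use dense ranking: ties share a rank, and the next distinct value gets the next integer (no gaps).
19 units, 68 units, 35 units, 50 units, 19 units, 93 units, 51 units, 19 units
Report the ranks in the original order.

6, 2, 5, 4, 6, 1, 3, 6

Sorted (descending): 93, 68, 51, 50, 35, 19, 19, 19
The 3 values of 19 share dense rank 6.
Remaining distinct values take the next consecutive integers.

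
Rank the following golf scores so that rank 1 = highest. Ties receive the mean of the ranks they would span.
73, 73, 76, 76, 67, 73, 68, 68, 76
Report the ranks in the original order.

Sorted (descending): 76, 76, 76, 73, 73, 73, 68, 68, 67
The 3 values of 76 occupy positions 1–3 → average rank 2.
The 3 values of 73 occupy positions 4–6 → average rank 5.
The 2 values of 68 occupy positions 7–8 → average rank (7+8)/2 = 7.5.

5, 5, 2, 2, 9, 5, 7.5, 7.5, 2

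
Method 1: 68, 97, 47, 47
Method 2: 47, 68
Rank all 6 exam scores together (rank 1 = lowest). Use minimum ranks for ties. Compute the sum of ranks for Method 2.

Sorted (ascending): 47, 47, 47, 68, 68, 97
The 3 values of 47 occupy positions 1–3 → each gets rank 1.
The 2 values of 68 occupy positions 4–5 → each gets rank 4.
Method 2 values → pooled ranks: 47→1, 68→4
Rank sum = 1 + 4 = 5

5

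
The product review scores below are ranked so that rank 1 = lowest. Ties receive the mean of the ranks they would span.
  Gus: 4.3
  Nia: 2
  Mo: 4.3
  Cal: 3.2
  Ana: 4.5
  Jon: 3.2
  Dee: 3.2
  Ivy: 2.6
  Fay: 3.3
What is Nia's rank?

Sorted (ascending): 2, 2.6, 3.2, 3.2, 3.2, 3.3, 4.3, 4.3, 4.5
The 3 values of 3.2 occupy positions 3–5 → average rank 4.
The 2 values of 4.3 occupy positions 7–8 → average rank (7+8)/2 = 7.5.
Nia has value 2 → rank 1.

1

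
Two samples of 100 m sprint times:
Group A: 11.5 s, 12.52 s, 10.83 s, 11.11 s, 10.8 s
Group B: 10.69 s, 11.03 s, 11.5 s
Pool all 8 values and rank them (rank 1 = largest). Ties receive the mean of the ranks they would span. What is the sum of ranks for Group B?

15.5

Sorted (descending): 12.52, 11.5, 11.5, 11.11, 11.03, 10.83, 10.8, 10.69
The 2 values of 11.5 occupy positions 2–3 → average rank (2+3)/2 = 2.5.
Group B values → pooled ranks: 10.69→8, 11.03→5, 11.5→2.5
Rank sum = 8 + 5 + 2.5 = 15.5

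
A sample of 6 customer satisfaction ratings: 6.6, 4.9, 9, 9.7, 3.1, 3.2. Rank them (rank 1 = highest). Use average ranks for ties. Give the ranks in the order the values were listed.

3, 4, 2, 1, 6, 5

Sorted (descending): 9.7, 9, 6.6, 4.9, 3.2, 3.1
No ties — each value takes its position as its rank.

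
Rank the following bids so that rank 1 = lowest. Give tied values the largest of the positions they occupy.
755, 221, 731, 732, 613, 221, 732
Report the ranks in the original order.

7, 2, 4, 6, 3, 2, 6

Sorted (ascending): 221, 221, 613, 731, 732, 732, 755
The 2 values of 221 occupy positions 1–2 → each gets rank 2.
The 2 values of 732 occupy positions 5–6 → each gets rank 6.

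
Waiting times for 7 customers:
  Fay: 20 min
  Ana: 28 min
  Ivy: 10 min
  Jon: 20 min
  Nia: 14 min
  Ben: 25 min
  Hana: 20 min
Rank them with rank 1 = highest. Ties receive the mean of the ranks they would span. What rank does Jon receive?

4

Sorted (descending): 28, 25, 20, 20, 20, 14, 10
The 3 values of 20 occupy positions 3–5 → average rank 4.
Jon has value 20 min → rank 4.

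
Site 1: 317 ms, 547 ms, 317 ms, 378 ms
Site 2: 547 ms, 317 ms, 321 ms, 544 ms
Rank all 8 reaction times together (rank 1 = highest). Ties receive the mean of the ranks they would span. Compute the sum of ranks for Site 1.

19.5

Sorted (descending): 547, 547, 544, 378, 321, 317, 317, 317
The 2 values of 547 occupy positions 1–2 → average rank (1+2)/2 = 1.5.
The 3 values of 317 occupy positions 6–8 → average rank 7.
Site 1 values → pooled ranks: 317→7, 547→1.5, 317→7, 378→4
Rank sum = 7 + 1.5 + 7 + 4 = 19.5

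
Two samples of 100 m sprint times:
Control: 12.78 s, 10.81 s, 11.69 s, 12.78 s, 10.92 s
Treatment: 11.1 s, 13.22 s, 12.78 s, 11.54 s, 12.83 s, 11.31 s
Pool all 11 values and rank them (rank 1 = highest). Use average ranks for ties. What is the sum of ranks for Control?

Sorted (descending): 13.22, 12.83, 12.78, 12.78, 12.78, 11.69, 11.54, 11.31, 11.1, 10.92, 10.81
The 3 values of 12.78 occupy positions 3–5 → average rank 4.
Control values → pooled ranks: 12.78→4, 10.81→11, 11.69→6, 12.78→4, 10.92→10
Rank sum = 4 + 11 + 6 + 4 + 10 = 35

35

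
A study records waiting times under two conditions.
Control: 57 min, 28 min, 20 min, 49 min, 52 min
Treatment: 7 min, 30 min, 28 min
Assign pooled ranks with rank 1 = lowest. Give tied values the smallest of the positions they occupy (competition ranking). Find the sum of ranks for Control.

26

Sorted (ascending): 7, 20, 28, 28, 30, 49, 52, 57
The 2 values of 28 occupy positions 3–4 → each gets rank 3.
Control values → pooled ranks: 57→8, 28→3, 20→2, 49→6, 52→7
Rank sum = 8 + 3 + 2 + 6 + 7 = 26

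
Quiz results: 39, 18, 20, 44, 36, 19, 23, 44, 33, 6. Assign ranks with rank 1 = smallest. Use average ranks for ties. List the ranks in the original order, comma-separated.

Sorted (ascending): 6, 18, 19, 20, 23, 33, 36, 39, 44, 44
The 2 values of 44 occupy positions 9–10 → average rank (9+10)/2 = 9.5.

8, 2, 4, 9.5, 7, 3, 5, 9.5, 6, 1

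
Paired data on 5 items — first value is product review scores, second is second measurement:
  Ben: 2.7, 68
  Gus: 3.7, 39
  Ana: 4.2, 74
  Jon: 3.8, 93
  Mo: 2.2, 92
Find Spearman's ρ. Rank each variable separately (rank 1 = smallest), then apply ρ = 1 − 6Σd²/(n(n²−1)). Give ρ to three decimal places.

0.100

Ranks of variable 1: 2, 3, 5, 4, 1
Ranks of variable 2: 2, 1, 3, 5, 4
d = r₁ − r₂: 0, 2, 2, -1, -3
d²: 0, 4, 4, 1, 9; Σd² = 18
ρ = 1 − 6·18/(5·24) = 1 − 108/120 = 0.100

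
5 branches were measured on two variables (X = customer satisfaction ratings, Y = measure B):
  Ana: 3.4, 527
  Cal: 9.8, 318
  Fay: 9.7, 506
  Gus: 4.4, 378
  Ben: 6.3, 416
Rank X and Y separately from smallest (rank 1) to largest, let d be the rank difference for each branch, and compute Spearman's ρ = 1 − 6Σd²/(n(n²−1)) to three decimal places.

-0.600

Ranks of variable 1: 1, 5, 4, 2, 3
Ranks of variable 2: 5, 1, 4, 2, 3
d = r₁ − r₂: -4, 4, 0, 0, 0
d²: 16, 16, 0, 0, 0; Σd² = 32
ρ = 1 − 6·32/(5·24) = 1 − 192/120 = -0.600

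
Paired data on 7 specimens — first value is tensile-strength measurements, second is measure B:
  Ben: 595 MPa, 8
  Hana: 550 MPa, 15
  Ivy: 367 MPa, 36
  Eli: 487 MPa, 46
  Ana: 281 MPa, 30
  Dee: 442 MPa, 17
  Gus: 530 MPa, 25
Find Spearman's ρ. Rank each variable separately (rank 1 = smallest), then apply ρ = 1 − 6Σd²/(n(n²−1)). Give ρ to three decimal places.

Ranks of variable 1: 7, 6, 2, 4, 1, 3, 5
Ranks of variable 2: 1, 2, 6, 7, 5, 3, 4
d = r₁ − r₂: 6, 4, -4, -3, -4, 0, 1
d²: 36, 16, 16, 9, 16, 0, 1; Σd² = 94
ρ = 1 − 6·94/(7·48) = 1 − 564/336 = -0.679

-0.679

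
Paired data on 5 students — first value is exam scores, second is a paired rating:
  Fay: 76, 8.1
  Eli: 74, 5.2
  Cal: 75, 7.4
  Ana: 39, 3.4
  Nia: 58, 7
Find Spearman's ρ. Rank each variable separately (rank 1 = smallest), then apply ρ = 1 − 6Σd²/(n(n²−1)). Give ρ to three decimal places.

0.900

Ranks of variable 1: 5, 3, 4, 1, 2
Ranks of variable 2: 5, 2, 4, 1, 3
d = r₁ − r₂: 0, 1, 0, 0, -1
d²: 0, 1, 0, 0, 1; Σd² = 2
ρ = 1 − 6·2/(5·24) = 1 − 12/120 = 0.900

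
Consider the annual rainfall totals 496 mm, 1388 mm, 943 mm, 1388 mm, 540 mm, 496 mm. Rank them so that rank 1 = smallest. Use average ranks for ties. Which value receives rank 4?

943

Sorted (ascending): 496, 496, 540, 943, 1388, 1388
The 2 values of 496 occupy positions 1–2 → average rank (1+2)/2 = 1.5.
The 2 values of 1388 occupy positions 5–6 → average rank (5+6)/2 = 5.5.
Rank 4 → value 943.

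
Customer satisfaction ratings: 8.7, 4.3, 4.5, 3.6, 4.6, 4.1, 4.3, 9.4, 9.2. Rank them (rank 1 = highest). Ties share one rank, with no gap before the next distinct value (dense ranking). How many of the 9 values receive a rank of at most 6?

7

Sorted (descending): 9.4, 9.2, 8.7, 4.6, 4.5, 4.3, 4.3, 4.1, 3.6
The 2 values of 4.3 share dense rank 6.
Remaining distinct values take the next consecutive integers.
Ranks ≤ 6: {1, 2, 3, 4, 5, 6, 6} → 7 values.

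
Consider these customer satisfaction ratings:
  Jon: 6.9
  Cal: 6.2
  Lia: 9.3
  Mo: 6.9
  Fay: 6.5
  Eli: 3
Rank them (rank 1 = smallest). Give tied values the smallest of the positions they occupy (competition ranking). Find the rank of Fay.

3

Sorted (ascending): 3, 6.2, 6.5, 6.9, 6.9, 9.3
The 2 values of 6.9 occupy positions 4–5 → each gets rank 4.
Fay has value 6.5 → rank 3.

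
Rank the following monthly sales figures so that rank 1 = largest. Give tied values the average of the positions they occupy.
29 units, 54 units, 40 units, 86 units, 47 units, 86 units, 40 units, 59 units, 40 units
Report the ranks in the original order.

Sorted (descending): 86, 86, 59, 54, 47, 40, 40, 40, 29
The 2 values of 86 occupy positions 1–2 → average rank (1+2)/2 = 1.5.
The 3 values of 40 occupy positions 6–8 → average rank 7.

9, 4, 7, 1.5, 5, 1.5, 7, 3, 7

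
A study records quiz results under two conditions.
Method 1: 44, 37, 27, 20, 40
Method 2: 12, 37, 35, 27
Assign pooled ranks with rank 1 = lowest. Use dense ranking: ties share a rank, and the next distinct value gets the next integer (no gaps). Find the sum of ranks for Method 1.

23

Sorted (ascending): 12, 20, 27, 27, 35, 37, 37, 40, 44
The 2 values of 27 share dense rank 3.
The 2 values of 37 share dense rank 5.
Remaining distinct values take the next consecutive integers.
Method 1 values → pooled ranks: 44→7, 37→5, 27→3, 20→2, 40→6
Rank sum = 7 + 5 + 3 + 2 + 6 = 23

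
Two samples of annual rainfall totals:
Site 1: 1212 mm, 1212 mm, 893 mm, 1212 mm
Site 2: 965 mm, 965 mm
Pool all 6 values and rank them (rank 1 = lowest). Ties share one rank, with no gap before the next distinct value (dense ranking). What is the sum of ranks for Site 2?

4

Sorted (ascending): 893, 965, 965, 1212, 1212, 1212
The 2 values of 965 share dense rank 2.
The 3 values of 1212 share dense rank 3.
Remaining distinct values take the next consecutive integers.
Site 2 values → pooled ranks: 965→2, 965→2
Rank sum = 2 + 2 = 4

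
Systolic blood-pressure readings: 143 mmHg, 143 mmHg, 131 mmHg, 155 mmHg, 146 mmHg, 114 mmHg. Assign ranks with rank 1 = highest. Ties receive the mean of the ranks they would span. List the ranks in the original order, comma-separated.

3.5, 3.5, 5, 1, 2, 6

Sorted (descending): 155, 146, 143, 143, 131, 114
The 2 values of 143 occupy positions 3–4 → average rank (3+4)/2 = 3.5.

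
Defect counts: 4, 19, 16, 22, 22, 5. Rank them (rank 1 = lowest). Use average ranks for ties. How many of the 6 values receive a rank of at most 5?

4

Sorted (ascending): 4, 5, 16, 19, 22, 22
The 2 values of 22 occupy positions 5–6 → average rank (5+6)/2 = 5.5.
Ranks ≤ 5: {1, 2, 3, 4} → 4 values.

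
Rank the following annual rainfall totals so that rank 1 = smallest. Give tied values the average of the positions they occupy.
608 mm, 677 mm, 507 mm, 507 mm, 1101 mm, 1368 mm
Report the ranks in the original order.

3, 4, 1.5, 1.5, 5, 6

Sorted (ascending): 507, 507, 608, 677, 1101, 1368
The 2 values of 507 occupy positions 1–2 → average rank (1+2)/2 = 1.5.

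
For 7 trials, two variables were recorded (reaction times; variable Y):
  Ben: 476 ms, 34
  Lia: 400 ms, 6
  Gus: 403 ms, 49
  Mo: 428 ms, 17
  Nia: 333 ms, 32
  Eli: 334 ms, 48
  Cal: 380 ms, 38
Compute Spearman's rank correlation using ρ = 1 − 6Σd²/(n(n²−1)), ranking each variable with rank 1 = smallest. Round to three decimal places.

Ranks of variable 1: 7, 4, 5, 6, 1, 2, 3
Ranks of variable 2: 4, 1, 7, 2, 3, 6, 5
d = r₁ − r₂: 3, 3, -2, 4, -2, -4, -2
d²: 9, 9, 4, 16, 4, 16, 4; Σd² = 62
ρ = 1 − 6·62/(7·48) = 1 − 372/336 = -0.107

-0.107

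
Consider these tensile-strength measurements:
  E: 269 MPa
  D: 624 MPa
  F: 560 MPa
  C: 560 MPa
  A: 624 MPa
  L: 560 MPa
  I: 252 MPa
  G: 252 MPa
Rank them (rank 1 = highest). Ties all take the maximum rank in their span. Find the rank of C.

Sorted (descending): 624, 624, 560, 560, 560, 269, 252, 252
The 2 values of 624 occupy positions 1–2 → each gets rank 2.
The 3 values of 560 occupy positions 3–5 → each gets rank 5.
The 2 values of 252 occupy positions 7–8 → each gets rank 8.
C has value 560 MPa → rank 5.

5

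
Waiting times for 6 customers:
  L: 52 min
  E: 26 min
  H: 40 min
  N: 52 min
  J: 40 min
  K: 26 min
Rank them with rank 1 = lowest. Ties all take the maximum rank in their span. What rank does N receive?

6

Sorted (ascending): 26, 26, 40, 40, 52, 52
The 2 values of 26 occupy positions 1–2 → each gets rank 2.
The 2 values of 40 occupy positions 3–4 → each gets rank 4.
The 2 values of 52 occupy positions 5–6 → each gets rank 6.
N has value 52 min → rank 6.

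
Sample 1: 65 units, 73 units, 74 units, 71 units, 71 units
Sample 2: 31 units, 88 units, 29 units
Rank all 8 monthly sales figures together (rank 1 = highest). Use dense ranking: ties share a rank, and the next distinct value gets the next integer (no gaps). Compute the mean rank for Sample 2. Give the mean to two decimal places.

4.67

Sorted (descending): 88, 74, 73, 71, 71, 65, 31, 29
The 2 values of 71 share dense rank 4.
Remaining distinct values take the next consecutive integers.
Sample 2 values → pooled ranks: 31→6, 88→1, 29→7
Mean rank = (6 + 1 + 7) / 3 = 4.67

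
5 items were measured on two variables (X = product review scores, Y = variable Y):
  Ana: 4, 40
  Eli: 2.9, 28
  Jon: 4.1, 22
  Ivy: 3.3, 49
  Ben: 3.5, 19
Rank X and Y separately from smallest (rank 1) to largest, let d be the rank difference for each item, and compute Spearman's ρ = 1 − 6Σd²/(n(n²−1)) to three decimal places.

-0.300

Ranks of variable 1: 4, 1, 5, 2, 3
Ranks of variable 2: 4, 3, 2, 5, 1
d = r₁ − r₂: 0, -2, 3, -3, 2
d²: 0, 4, 9, 9, 4; Σd² = 26
ρ = 1 − 6·26/(5·24) = 1 − 156/120 = -0.300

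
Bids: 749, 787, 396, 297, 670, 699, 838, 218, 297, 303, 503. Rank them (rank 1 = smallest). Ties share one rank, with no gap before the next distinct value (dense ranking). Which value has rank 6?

Sorted (ascending): 218, 297, 297, 303, 396, 503, 670, 699, 749, 787, 838
The 2 values of 297 share dense rank 2.
Remaining distinct values take the next consecutive integers.
Rank 6 → value 670.

670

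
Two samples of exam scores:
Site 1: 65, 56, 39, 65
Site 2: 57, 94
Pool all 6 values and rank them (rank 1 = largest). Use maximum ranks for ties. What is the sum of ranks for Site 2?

Sorted (descending): 94, 65, 65, 57, 56, 39
The 2 values of 65 occupy positions 2–3 → each gets rank 3.
Site 2 values → pooled ranks: 57→4, 94→1
Rank sum = 4 + 1 = 5

5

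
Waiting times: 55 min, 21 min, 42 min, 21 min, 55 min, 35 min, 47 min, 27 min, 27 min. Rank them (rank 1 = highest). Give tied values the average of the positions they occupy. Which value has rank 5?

35

Sorted (descending): 55, 55, 47, 42, 35, 27, 27, 21, 21
The 2 values of 55 occupy positions 1–2 → average rank (1+2)/2 = 1.5.
The 2 values of 27 occupy positions 6–7 → average rank (6+7)/2 = 6.5.
The 2 values of 21 occupy positions 8–9 → average rank (8+9)/2 = 8.5.
Rank 5 → value 35.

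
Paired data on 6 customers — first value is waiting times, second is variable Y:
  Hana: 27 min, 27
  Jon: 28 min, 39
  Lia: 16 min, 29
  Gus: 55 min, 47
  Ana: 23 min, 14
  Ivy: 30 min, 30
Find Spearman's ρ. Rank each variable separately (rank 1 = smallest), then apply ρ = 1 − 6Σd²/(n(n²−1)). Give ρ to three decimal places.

Ranks of variable 1: 3, 4, 1, 6, 2, 5
Ranks of variable 2: 2, 5, 3, 6, 1, 4
d = r₁ − r₂: 1, -1, -2, 0, 1, 1
d²: 1, 1, 4, 0, 1, 1; Σd² = 8
ρ = 1 − 6·8/(6·35) = 1 − 48/210 = 0.771

0.771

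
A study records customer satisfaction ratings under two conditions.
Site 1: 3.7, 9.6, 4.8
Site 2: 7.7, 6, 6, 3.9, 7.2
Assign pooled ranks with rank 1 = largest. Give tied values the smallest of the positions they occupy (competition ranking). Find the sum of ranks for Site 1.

15

Sorted (descending): 9.6, 7.7, 7.2, 6, 6, 4.8, 3.9, 3.7
The 2 values of 6 occupy positions 4–5 → each gets rank 4.
Site 1 values → pooled ranks: 3.7→8, 9.6→1, 4.8→6
Rank sum = 8 + 1 + 6 = 15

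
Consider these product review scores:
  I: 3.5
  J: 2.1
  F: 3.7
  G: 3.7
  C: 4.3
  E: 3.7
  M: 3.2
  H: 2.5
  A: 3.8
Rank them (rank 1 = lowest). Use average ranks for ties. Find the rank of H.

2

Sorted (ascending): 2.1, 2.5, 3.2, 3.5, 3.7, 3.7, 3.7, 3.8, 4.3
The 3 values of 3.7 occupy positions 5–7 → average rank 6.
H has value 2.5 → rank 2.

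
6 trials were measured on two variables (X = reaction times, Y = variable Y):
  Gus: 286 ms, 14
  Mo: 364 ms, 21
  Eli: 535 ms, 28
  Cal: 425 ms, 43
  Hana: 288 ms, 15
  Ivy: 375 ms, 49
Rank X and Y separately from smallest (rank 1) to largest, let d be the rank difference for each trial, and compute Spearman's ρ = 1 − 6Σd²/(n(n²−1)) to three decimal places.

Ranks of variable 1: 1, 3, 6, 5, 2, 4
Ranks of variable 2: 1, 3, 4, 5, 2, 6
d = r₁ − r₂: 0, 0, 2, 0, 0, -2
d²: 0, 0, 4, 0, 0, 4; Σd² = 8
ρ = 1 − 6·8/(6·35) = 1 − 48/210 = 0.771

0.771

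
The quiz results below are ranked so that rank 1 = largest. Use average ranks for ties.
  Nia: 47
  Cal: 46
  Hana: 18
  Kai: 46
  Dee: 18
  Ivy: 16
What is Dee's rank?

Sorted (descending): 47, 46, 46, 18, 18, 16
The 2 values of 46 occupy positions 2–3 → average rank (2+3)/2 = 2.5.
The 2 values of 18 occupy positions 4–5 → average rank (4+5)/2 = 4.5.
Dee has value 18 → rank 4.5.

4.5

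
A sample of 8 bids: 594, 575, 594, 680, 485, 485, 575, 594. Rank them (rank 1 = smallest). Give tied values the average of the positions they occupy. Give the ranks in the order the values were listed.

6, 3.5, 6, 8, 1.5, 1.5, 3.5, 6

Sorted (ascending): 485, 485, 575, 575, 594, 594, 594, 680
The 2 values of 485 occupy positions 1–2 → average rank (1+2)/2 = 1.5.
The 2 values of 575 occupy positions 3–4 → average rank (3+4)/2 = 3.5.
The 3 values of 594 occupy positions 5–7 → average rank 6.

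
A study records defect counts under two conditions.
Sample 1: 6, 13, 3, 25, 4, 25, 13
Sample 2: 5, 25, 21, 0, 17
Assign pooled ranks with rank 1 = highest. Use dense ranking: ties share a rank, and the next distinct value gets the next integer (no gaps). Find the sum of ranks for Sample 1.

Sorted (descending): 25, 25, 25, 21, 17, 13, 13, 6, 5, 4, 3, 0
The 3 values of 25 share dense rank 1.
The 2 values of 13 share dense rank 4.
Remaining distinct values take the next consecutive integers.
Sample 1 values → pooled ranks: 6→5, 13→4, 3→8, 25→1, 4→7, 25→1, 13→4
Rank sum = 5 + 4 + 8 + 1 + 7 + 1 + 4 = 30

30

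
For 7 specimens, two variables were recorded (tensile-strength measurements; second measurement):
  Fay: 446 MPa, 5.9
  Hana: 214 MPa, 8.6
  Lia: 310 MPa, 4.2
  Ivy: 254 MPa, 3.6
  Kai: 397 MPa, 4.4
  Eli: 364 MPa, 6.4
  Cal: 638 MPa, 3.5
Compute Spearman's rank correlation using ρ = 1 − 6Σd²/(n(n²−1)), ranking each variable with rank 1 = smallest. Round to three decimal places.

-0.393

Ranks of variable 1: 6, 1, 3, 2, 5, 4, 7
Ranks of variable 2: 5, 7, 3, 2, 4, 6, 1
d = r₁ − r₂: 1, -6, 0, 0, 1, -2, 6
d²: 1, 36, 0, 0, 1, 4, 36; Σd² = 78
ρ = 1 − 6·78/(7·48) = 1 − 468/336 = -0.393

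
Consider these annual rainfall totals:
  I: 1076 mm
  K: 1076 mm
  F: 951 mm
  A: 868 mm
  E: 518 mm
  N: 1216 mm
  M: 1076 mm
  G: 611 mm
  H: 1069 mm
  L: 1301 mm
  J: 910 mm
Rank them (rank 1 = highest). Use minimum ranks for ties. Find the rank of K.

Sorted (descending): 1301, 1216, 1076, 1076, 1076, 1069, 951, 910, 868, 611, 518
The 3 values of 1076 occupy positions 3–5 → each gets rank 3.
K has value 1076 mm → rank 3.

3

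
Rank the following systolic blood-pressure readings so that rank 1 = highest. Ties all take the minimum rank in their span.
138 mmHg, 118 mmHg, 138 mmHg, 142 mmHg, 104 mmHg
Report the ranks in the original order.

2, 4, 2, 1, 5

Sorted (descending): 142, 138, 138, 118, 104
The 2 values of 138 occupy positions 2–3 → each gets rank 2.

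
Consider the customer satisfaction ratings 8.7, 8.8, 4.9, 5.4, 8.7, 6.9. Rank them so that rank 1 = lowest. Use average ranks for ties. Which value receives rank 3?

Sorted (ascending): 4.9, 5.4, 6.9, 8.7, 8.7, 8.8
The 2 values of 8.7 occupy positions 4–5 → average rank (4+5)/2 = 4.5.
Rank 3 → value 6.9.

6.9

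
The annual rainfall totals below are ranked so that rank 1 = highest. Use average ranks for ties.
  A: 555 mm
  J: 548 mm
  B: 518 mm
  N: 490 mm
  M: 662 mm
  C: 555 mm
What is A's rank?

2.5

Sorted (descending): 662, 555, 555, 548, 518, 490
The 2 values of 555 occupy positions 2–3 → average rank (2+3)/2 = 2.5.
A has value 555 mm → rank 2.5.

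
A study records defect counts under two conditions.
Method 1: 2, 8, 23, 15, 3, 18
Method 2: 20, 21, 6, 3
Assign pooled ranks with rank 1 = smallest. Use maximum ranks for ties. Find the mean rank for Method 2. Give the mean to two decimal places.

Sorted (ascending): 2, 3, 3, 6, 8, 15, 18, 20, 21, 23
The 2 values of 3 occupy positions 2–3 → each gets rank 3.
Method 2 values → pooled ranks: 20→8, 21→9, 6→4, 3→3
Mean rank = (8 + 9 + 4 + 3) / 4 = 6.00

6.00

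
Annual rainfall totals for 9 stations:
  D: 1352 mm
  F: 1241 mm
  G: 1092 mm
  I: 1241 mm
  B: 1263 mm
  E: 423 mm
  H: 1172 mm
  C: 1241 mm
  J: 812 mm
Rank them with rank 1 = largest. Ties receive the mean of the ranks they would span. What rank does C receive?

4

Sorted (descending): 1352, 1263, 1241, 1241, 1241, 1172, 1092, 812, 423
The 3 values of 1241 occupy positions 3–5 → average rank 4.
C has value 1241 mm → rank 4.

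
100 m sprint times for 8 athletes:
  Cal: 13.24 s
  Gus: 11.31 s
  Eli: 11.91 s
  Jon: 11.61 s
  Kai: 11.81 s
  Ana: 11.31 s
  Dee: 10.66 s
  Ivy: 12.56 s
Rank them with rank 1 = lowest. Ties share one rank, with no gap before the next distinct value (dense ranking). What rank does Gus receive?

Sorted (ascending): 10.66, 11.31, 11.31, 11.61, 11.81, 11.91, 12.56, 13.24
The 2 values of 11.31 share dense rank 2.
Remaining distinct values take the next consecutive integers.
Gus has value 11.31 s → rank 2.

2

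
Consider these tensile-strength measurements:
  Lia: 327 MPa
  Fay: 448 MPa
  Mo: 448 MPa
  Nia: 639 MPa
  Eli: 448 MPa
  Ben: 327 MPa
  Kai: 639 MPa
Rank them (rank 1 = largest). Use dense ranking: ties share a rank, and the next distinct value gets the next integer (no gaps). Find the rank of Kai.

Sorted (descending): 639, 639, 448, 448, 448, 327, 327
The 2 values of 639 share dense rank 1.
The 3 values of 448 share dense rank 2.
The 2 values of 327 share dense rank 3.
Kai has value 639 MPa → rank 1.

1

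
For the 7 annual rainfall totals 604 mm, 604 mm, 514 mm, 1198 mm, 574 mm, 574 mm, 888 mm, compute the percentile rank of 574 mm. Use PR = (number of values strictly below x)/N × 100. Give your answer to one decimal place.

N = 7.
Strictly below 574: 1. Equal to 574: 2.
PR = 1/7 × 100 = 14.3

14.3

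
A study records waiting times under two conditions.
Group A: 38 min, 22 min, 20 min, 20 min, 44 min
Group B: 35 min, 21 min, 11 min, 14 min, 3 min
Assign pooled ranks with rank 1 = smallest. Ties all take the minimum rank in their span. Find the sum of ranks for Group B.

Sorted (ascending): 3, 11, 14, 20, 20, 21, 22, 35, 38, 44
The 2 values of 20 occupy positions 4–5 → each gets rank 4.
Group B values → pooled ranks: 35→8, 21→6, 11→2, 14→3, 3→1
Rank sum = 8 + 6 + 2 + 3 + 1 = 20

20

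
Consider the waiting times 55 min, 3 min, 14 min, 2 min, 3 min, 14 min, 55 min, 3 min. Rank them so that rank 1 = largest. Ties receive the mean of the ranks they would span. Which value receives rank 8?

2

Sorted (descending): 55, 55, 14, 14, 3, 3, 3, 2
The 2 values of 55 occupy positions 1–2 → average rank (1+2)/2 = 1.5.
The 2 values of 14 occupy positions 3–4 → average rank (3+4)/2 = 3.5.
The 3 values of 3 occupy positions 5–7 → average rank 6.
Rank 8 → value 2.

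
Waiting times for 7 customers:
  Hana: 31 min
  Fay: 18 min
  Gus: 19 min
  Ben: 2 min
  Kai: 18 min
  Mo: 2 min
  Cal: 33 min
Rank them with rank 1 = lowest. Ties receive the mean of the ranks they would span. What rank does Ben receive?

Sorted (ascending): 2, 2, 18, 18, 19, 31, 33
The 2 values of 2 occupy positions 1–2 → average rank (1+2)/2 = 1.5.
The 2 values of 18 occupy positions 3–4 → average rank (3+4)/2 = 3.5.
Ben has value 2 min → rank 1.5.

1.5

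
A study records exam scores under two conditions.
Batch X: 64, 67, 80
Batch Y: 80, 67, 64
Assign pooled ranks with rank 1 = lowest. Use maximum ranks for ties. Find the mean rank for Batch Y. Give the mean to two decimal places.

Sorted (ascending): 64, 64, 67, 67, 80, 80
The 2 values of 64 occupy positions 1–2 → each gets rank 2.
The 2 values of 67 occupy positions 3–4 → each gets rank 4.
The 2 values of 80 occupy positions 5–6 → each gets rank 6.
Batch Y values → pooled ranks: 80→6, 67→4, 64→2
Mean rank = (6 + 4 + 2) / 3 = 4.00

4.00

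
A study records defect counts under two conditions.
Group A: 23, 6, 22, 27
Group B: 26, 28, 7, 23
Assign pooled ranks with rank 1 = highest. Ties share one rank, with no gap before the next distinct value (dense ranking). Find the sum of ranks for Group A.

Sorted (descending): 28, 27, 26, 23, 23, 22, 7, 6
The 2 values of 23 share dense rank 4.
Remaining distinct values take the next consecutive integers.
Group A values → pooled ranks: 23→4, 6→7, 22→5, 27→2
Rank sum = 4 + 7 + 5 + 2 = 18

18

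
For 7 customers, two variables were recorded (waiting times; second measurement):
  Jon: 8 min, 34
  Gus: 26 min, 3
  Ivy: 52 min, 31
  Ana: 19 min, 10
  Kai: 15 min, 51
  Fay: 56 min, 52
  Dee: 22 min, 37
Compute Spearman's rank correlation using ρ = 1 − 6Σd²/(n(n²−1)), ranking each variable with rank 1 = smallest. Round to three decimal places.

Ranks of variable 1: 1, 5, 6, 3, 2, 7, 4
Ranks of variable 2: 4, 1, 3, 2, 6, 7, 5
d = r₁ − r₂: -3, 4, 3, 1, -4, 0, -1
d²: 9, 16, 9, 1, 16, 0, 1; Σd² = 52
ρ = 1 − 6·52/(7·48) = 1 − 312/336 = 0.071

0.071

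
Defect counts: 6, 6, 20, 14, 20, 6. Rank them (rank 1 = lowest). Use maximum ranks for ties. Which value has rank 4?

Sorted (ascending): 6, 6, 6, 14, 20, 20
The 3 values of 6 occupy positions 1–3 → each gets rank 3.
The 2 values of 20 occupy positions 5–6 → each gets rank 6.
Rank 4 → value 14.

14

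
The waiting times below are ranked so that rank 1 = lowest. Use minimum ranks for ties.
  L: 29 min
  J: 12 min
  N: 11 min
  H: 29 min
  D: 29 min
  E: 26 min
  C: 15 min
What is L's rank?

Sorted (ascending): 11, 12, 15, 26, 29, 29, 29
The 3 values of 29 occupy positions 5–7 → each gets rank 5.
L has value 29 min → rank 5.

5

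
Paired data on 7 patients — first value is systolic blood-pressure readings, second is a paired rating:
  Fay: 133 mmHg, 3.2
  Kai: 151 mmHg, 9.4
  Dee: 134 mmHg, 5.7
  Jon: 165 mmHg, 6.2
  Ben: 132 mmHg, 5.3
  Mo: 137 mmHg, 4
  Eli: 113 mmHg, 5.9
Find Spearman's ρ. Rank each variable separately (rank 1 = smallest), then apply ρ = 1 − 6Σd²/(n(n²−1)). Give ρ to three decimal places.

Ranks of variable 1: 3, 6, 4, 7, 2, 5, 1
Ranks of variable 2: 1, 7, 4, 6, 3, 2, 5
d = r₁ − r₂: 2, -1, 0, 1, -1, 3, -4
d²: 4, 1, 0, 1, 1, 9, 16; Σd² = 32
ρ = 1 − 6·32/(7·48) = 1 − 192/336 = 0.429

0.429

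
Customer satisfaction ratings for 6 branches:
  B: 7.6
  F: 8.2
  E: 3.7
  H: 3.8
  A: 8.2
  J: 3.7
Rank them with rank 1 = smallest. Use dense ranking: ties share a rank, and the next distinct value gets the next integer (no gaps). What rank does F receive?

4

Sorted (ascending): 3.7, 3.7, 3.8, 7.6, 8.2, 8.2
The 2 values of 3.7 share dense rank 1.
The 2 values of 8.2 share dense rank 4.
Remaining distinct values take the next consecutive integers.
F has value 8.2 → rank 4.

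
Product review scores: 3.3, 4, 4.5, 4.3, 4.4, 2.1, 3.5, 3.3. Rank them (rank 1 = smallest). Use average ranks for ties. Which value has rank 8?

4.5

Sorted (ascending): 2.1, 3.3, 3.3, 3.5, 4, 4.3, 4.4, 4.5
The 2 values of 3.3 occupy positions 2–3 → average rank (2+3)/2 = 2.5.
Rank 8 → value 4.5.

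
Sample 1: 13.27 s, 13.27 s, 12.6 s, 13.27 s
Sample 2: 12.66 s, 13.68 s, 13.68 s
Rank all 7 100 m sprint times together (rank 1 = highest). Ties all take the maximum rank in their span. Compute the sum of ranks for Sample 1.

Sorted (descending): 13.68, 13.68, 13.27, 13.27, 13.27, 12.66, 12.6
The 2 values of 13.68 occupy positions 1–2 → each gets rank 2.
The 3 values of 13.27 occupy positions 3–5 → each gets rank 5.
Sample 1 values → pooled ranks: 13.27→5, 13.27→5, 12.6→7, 13.27→5
Rank sum = 5 + 5 + 7 + 5 = 22

22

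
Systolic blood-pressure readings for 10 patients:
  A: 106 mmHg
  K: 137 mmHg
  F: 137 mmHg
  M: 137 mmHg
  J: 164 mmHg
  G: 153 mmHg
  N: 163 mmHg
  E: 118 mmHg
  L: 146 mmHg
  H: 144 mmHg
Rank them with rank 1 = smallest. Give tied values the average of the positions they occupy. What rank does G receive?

8

Sorted (ascending): 106, 118, 137, 137, 137, 144, 146, 153, 163, 164
The 3 values of 137 occupy positions 3–5 → average rank 4.
G has value 153 mmHg → rank 8.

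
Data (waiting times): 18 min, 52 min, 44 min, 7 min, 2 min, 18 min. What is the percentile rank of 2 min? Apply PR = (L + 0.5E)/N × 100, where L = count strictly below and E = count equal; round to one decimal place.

8.3

N = 6.
Strictly below 2: 0. Equal to 2: 1.
PR = (0 + 0.5·1)/6 × 100 = 8.3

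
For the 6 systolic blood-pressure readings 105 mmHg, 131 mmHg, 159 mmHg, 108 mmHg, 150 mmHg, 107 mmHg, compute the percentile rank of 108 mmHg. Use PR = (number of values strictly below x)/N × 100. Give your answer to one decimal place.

N = 6.
Strictly below 108: 2. Equal to 108: 1.
PR = 2/6 × 100 = 33.3

33.3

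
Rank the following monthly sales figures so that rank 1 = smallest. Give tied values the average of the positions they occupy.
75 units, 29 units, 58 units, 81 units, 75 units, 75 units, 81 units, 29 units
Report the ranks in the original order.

5, 1.5, 3, 7.5, 5, 5, 7.5, 1.5

Sorted (ascending): 29, 29, 58, 75, 75, 75, 81, 81
The 2 values of 29 occupy positions 1–2 → average rank (1+2)/2 = 1.5.
The 3 values of 75 occupy positions 4–6 → average rank 5.
The 2 values of 81 occupy positions 7–8 → average rank (7+8)/2 = 7.5.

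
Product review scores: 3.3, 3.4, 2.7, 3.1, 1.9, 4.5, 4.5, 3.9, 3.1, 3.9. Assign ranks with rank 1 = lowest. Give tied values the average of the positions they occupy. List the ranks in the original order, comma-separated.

Sorted (ascending): 1.9, 2.7, 3.1, 3.1, 3.3, 3.4, 3.9, 3.9, 4.5, 4.5
The 2 values of 3.1 occupy positions 3–4 → average rank (3+4)/2 = 3.5.
The 2 values of 3.9 occupy positions 7–8 → average rank (7+8)/2 = 7.5.
The 2 values of 4.5 occupy positions 9–10 → average rank (9+10)/2 = 9.5.

5, 6, 2, 3.5, 1, 9.5, 9.5, 7.5, 3.5, 7.5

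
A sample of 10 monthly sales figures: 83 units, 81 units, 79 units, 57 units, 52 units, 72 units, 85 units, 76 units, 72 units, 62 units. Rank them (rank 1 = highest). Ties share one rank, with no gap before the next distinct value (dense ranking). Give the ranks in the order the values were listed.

Sorted (descending): 85, 83, 81, 79, 76, 72, 72, 62, 57, 52
The 2 values of 72 share dense rank 6.
Remaining distinct values take the next consecutive integers.

2, 3, 4, 8, 9, 6, 1, 5, 6, 7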